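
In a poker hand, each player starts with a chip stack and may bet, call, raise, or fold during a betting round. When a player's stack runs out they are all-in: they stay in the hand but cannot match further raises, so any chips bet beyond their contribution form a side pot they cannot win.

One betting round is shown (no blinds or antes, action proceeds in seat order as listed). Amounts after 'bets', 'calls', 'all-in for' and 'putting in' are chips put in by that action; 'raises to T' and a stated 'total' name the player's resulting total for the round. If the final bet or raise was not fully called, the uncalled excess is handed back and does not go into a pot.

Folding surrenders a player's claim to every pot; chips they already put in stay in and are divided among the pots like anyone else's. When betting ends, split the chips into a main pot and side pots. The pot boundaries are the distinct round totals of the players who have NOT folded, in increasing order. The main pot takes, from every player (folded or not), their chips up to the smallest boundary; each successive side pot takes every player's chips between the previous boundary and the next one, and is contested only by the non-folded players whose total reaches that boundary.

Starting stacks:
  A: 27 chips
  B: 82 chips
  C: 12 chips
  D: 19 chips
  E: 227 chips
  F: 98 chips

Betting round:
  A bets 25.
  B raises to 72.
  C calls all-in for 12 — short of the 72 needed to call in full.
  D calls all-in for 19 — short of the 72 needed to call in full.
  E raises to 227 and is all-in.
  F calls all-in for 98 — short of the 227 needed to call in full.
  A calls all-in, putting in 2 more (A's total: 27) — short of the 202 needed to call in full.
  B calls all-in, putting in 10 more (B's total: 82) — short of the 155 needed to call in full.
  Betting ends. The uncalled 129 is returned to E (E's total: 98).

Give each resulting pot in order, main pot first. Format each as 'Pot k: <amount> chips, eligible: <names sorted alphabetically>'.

Contributions (after 129 returned to E): A=27, B=82, C=12, D=19, E=98, F=98
Pot levels (distinct totals of non-folded players): 12, 19, 27, 82, 98
Layer 1-12: 12 each from A, B, C, D, E, F = 12*6 = 72 chips; eligible A, B, C, D, E, F
Layer 13-19: 7 each from A, B, D, E, F = 7*5 = 35 chips; eligible A, B, D, E, F
Layer 20-27: 8 each from A, B, E, F = 8*4 = 32 chips; eligible A, B, E, F
Layer 28-82: 55 each from B, E, F = 55*3 = 165 chips; eligible B, E, F
Layer 83-98: 16 each from E, F = 16*2 = 32 chips; eligible E, F

Pot 1: 72 chips, eligible: A, B, C, D, E, F
Pot 2: 35 chips, eligible: A, B, D, E, F
Pot 3: 32 chips, eligible: A, B, E, F
Pot 4: 165 chips, eligible: B, E, F
Pot 5: 32 chips, eligible: E, F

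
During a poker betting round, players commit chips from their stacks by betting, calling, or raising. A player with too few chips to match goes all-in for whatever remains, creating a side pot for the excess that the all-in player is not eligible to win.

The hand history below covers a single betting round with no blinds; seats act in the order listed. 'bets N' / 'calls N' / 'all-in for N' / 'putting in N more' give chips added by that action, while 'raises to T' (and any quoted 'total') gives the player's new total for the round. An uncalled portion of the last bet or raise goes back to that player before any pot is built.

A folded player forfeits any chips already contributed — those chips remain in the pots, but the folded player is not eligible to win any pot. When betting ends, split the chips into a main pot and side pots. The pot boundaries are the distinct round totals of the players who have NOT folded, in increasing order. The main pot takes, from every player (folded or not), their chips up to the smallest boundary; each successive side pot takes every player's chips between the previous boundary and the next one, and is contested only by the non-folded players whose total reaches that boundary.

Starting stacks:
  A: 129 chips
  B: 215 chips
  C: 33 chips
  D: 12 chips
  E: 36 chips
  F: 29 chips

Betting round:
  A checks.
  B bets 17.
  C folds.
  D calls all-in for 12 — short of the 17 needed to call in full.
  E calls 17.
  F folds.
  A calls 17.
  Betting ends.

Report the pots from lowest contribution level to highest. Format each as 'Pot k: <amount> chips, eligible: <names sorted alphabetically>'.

Pot 1: 48 chips, eligible: A, B, D, E
Pot 2: 15 chips, eligible: A, B, E

Derivation:
Contributions: A=17, B=17, D=12, E=17
Folded: C, F
Pot levels (distinct totals of non-folded players): 12, 17
Layer 1-12: 12 each from A, B, D, E = 12*4 = 48 chips; eligible A, B, D, E
Layer 13-17: 5 each from A, B, E = 5*3 = 15 chips; eligible A, B, E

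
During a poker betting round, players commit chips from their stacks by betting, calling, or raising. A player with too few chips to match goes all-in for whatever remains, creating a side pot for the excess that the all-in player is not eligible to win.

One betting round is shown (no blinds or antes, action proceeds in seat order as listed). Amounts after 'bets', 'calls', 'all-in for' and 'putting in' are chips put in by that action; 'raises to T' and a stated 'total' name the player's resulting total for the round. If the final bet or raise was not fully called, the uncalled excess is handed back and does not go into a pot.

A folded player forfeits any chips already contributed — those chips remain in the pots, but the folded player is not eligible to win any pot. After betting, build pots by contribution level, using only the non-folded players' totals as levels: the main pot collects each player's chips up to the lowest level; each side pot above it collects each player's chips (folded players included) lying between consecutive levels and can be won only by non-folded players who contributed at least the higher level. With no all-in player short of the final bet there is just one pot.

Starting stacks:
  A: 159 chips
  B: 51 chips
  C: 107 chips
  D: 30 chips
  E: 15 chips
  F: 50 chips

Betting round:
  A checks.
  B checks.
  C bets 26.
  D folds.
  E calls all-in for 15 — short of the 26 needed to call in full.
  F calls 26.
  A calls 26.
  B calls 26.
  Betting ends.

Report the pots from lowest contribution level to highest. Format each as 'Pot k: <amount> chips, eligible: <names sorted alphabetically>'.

Pot 1: 75 chips, eligible: A, B, C, E, F
Pot 2: 44 chips, eligible: A, B, C, F

Derivation:
Contributions: A=26, B=26, C=26, E=15, F=26
Folded: D
Pot levels (distinct totals of non-folded players): 15, 26
Layer 1-15: 15 each from A, B, C, E, F = 15*5 = 75 chips; eligible A, B, C, E, F
Layer 16-26: 11 each from A, B, C, F = 11*4 = 44 chips; eligible A, B, C, F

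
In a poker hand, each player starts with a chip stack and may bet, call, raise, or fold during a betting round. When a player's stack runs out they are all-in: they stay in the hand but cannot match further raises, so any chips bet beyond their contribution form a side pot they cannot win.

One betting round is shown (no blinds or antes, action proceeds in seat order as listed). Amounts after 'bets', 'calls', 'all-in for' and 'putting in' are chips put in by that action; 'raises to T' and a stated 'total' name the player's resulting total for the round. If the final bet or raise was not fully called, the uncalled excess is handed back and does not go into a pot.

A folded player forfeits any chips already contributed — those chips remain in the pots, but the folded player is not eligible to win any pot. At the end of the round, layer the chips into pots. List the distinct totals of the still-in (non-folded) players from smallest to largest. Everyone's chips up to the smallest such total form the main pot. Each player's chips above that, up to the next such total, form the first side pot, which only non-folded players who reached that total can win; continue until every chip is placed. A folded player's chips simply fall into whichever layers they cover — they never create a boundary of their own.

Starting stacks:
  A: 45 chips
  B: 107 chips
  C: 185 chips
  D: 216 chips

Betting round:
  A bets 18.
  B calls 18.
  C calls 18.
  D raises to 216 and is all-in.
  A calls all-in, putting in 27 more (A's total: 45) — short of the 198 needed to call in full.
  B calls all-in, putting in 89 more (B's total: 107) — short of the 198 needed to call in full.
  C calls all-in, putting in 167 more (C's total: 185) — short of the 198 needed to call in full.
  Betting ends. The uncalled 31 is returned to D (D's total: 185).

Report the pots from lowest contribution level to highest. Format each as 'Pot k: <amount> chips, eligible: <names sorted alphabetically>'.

Contributions (after 31 returned to D): A=45, B=107, C=185, D=185
Pot levels (distinct totals of non-folded players): 45, 107, 185
Layer 1-45: 45 each from A, B, C, D = 45*4 = 180 chips; eligible A, B, C, D
Layer 46-107: 62 each from B, C, D = 62*3 = 186 chips; eligible B, C, D
Layer 108-185: 78 each from C, D = 78*2 = 156 chips; eligible C, D

Pot 1: 180 chips, eligible: A, B, C, D
Pot 2: 186 chips, eligible: B, C, D
Pot 3: 156 chips, eligible: C, D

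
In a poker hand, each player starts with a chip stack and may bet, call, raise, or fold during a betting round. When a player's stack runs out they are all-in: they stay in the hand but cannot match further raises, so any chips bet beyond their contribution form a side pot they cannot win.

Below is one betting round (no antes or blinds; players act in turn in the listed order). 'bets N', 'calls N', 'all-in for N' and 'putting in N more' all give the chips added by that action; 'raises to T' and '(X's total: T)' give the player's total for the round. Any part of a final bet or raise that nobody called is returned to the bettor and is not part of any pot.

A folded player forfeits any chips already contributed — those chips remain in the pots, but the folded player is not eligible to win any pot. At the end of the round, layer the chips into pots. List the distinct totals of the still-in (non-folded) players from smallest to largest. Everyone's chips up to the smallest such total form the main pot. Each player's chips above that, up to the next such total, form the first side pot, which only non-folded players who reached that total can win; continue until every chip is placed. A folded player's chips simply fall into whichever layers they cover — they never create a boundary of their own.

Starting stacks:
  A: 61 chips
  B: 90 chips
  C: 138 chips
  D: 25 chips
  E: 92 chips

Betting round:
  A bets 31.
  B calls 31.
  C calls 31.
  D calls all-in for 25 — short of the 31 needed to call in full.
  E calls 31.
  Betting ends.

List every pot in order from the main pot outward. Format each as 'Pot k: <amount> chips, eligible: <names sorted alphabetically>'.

Pot 1: 125 chips, eligible: A, B, C, D, E
Pot 2: 24 chips, eligible: A, B, C, E

Derivation:
Contributions: A=31, B=31, C=31, D=25, E=31
Pot levels (distinct totals of non-folded players): 25, 31
Layer 1-25: 25 each from A, B, C, D, E = 25*5 = 125 chips; eligible A, B, C, D, E
Layer 26-31: 6 each from A, B, C, E = 6*4 = 24 chips; eligible A, B, C, E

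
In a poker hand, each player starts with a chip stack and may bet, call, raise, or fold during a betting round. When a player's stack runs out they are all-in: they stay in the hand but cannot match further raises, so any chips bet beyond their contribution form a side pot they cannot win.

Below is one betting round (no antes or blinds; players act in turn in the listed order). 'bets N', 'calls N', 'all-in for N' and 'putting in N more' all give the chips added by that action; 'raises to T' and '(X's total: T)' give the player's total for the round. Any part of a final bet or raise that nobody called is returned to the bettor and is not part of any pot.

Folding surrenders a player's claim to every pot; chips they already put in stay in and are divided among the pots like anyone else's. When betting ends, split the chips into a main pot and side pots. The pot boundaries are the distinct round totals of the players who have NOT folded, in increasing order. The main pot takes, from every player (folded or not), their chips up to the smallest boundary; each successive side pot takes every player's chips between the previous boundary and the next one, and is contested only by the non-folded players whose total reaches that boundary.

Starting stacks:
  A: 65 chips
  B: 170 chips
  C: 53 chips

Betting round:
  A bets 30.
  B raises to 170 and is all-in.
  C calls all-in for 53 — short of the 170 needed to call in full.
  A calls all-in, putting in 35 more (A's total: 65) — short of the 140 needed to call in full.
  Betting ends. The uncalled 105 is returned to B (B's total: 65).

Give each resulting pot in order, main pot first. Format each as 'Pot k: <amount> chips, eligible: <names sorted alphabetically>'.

Contributions (after 105 returned to B): A=65, B=65, C=53
Pot levels (distinct totals of non-folded players): 53, 65
Layer 1-53: 53 each from A, B, C = 53*3 = 159 chips; eligible A, B, C
Layer 54-65: 12 each from A, B = 12*2 = 24 chips; eligible A, B

Pot 1: 159 chips, eligible: A, B, C
Pot 2: 24 chips, eligible: A, B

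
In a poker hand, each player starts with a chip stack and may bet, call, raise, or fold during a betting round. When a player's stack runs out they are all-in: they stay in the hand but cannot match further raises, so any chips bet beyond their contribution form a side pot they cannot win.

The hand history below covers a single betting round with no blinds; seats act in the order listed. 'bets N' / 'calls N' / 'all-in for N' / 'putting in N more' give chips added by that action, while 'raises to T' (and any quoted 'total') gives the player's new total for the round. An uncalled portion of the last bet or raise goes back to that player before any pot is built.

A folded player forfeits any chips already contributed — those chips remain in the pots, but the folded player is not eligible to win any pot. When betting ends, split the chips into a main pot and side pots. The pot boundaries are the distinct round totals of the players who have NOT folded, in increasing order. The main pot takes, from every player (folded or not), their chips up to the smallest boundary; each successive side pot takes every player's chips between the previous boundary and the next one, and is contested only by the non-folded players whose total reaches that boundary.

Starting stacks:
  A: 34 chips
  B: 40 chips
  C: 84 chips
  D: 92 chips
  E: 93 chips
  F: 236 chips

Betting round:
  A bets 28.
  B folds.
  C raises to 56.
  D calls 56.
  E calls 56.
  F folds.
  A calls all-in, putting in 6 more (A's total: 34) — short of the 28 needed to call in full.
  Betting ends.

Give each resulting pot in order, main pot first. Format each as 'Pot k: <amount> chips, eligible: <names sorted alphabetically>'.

Contributions: A=34, C=56, D=56, E=56
Folded: B, F
Pot levels (distinct totals of non-folded players): 34, 56
Layer 1-34: 34 each from A, C, D, E = 34*4 = 136 chips; eligible A, C, D, E
Layer 35-56: 22 each from C, D, E = 22*3 = 66 chips; eligible C, D, E

Pot 1: 136 chips, eligible: A, C, D, E
Pot 2: 66 chips, eligible: C, D, E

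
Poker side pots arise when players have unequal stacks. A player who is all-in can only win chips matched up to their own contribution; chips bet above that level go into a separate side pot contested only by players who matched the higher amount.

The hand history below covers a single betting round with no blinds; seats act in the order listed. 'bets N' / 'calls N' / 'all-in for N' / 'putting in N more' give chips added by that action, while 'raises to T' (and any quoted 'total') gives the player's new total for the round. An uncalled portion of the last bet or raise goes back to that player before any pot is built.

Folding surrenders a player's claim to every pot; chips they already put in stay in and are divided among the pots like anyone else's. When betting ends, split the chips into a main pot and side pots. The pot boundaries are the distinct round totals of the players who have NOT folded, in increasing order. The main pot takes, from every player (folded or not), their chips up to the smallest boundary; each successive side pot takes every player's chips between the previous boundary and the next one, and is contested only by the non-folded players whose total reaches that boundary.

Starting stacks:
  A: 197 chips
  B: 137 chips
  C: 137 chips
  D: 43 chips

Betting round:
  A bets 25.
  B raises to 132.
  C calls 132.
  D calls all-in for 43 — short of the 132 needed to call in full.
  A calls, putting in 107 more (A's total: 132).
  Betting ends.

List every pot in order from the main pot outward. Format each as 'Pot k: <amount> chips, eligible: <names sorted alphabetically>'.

Contributions: A=132, B=132, C=132, D=43
Pot levels (distinct totals of non-folded players): 43, 132
Layer 1-43: 43 each from A, B, C, D = 43*4 = 172 chips; eligible A, B, C, D
Layer 44-132: 89 each from A, B, C = 89*3 = 267 chips; eligible A, B, C

Pot 1: 172 chips, eligible: A, B, C, D
Pot 2: 267 chips, eligible: A, B, C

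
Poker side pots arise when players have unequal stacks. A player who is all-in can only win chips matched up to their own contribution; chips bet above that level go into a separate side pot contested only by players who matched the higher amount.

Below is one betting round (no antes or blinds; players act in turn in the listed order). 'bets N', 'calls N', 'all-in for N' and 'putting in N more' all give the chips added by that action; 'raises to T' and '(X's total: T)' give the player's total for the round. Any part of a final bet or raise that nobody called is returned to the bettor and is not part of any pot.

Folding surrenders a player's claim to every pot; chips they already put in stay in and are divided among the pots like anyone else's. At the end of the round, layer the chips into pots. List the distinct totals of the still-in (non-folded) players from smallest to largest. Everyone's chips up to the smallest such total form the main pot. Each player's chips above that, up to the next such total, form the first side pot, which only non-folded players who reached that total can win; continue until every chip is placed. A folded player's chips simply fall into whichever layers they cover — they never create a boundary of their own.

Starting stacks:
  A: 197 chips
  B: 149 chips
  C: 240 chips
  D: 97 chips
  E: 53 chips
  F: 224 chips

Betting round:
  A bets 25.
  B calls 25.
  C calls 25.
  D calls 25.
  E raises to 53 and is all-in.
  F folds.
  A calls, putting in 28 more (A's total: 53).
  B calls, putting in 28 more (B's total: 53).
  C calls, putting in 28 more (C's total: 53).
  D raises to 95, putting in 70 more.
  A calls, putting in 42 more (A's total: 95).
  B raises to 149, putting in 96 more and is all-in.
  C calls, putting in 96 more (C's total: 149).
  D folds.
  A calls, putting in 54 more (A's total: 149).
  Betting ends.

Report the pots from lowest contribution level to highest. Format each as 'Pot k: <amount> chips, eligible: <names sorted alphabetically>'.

Pot 1: 265 chips, eligible: A, B, C, E
Pot 2: 330 chips, eligible: A, B, C

Derivation:
Contributions: A=149, B=149, C=149, D=95, E=53
Folded: D, F
Pot levels (distinct totals of non-folded players): 53, 149
Layer 1-53: 53 each from A, B, C, D, E = 53*5 = 265 chips; eligible A, B, C, E
Layer 54-149: A 96 + B 96 + C 96 + D 42 = 330 chips; eligible A, B, C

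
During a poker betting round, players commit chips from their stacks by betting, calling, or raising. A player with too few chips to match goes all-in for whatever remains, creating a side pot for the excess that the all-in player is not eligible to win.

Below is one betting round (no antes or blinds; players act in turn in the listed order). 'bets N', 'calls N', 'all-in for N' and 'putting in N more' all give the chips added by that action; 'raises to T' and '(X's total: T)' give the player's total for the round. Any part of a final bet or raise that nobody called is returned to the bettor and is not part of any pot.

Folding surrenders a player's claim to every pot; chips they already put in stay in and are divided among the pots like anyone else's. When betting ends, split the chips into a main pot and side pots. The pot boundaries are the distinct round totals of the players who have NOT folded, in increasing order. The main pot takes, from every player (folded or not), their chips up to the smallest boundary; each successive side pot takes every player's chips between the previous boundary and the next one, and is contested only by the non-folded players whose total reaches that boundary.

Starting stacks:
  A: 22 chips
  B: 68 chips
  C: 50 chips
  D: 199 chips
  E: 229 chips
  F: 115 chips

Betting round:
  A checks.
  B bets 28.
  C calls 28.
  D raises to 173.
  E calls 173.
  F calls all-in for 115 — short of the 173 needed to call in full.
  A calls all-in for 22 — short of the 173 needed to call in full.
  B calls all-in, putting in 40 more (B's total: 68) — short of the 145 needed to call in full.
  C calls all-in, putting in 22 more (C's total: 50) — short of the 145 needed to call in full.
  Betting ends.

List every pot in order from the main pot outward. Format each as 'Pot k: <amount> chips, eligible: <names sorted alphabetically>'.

Contributions: A=22, B=68, C=50, D=173, E=173, F=115
Pot levels (distinct totals of non-folded players): 22, 50, 68, 115, 173
Layer 1-22: 22 each from A, B, C, D, E, F = 22*6 = 132 chips; eligible A, B, C, D, E, F
Layer 23-50: 28 each from B, C, D, E, F = 28*5 = 140 chips; eligible B, C, D, E, F
Layer 51-68: 18 each from B, D, E, F = 18*4 = 72 chips; eligible B, D, E, F
Layer 69-115: 47 each from D, E, F = 47*3 = 141 chips; eligible D, E, F
Layer 116-173: 58 each from D, E = 58*2 = 116 chips; eligible D, E

Pot 1: 132 chips, eligible: A, B, C, D, E, F
Pot 2: 140 chips, eligible: B, C, D, E, F
Pot 3: 72 chips, eligible: B, D, E, F
Pot 4: 141 chips, eligible: D, E, F
Pot 5: 116 chips, eligible: D, E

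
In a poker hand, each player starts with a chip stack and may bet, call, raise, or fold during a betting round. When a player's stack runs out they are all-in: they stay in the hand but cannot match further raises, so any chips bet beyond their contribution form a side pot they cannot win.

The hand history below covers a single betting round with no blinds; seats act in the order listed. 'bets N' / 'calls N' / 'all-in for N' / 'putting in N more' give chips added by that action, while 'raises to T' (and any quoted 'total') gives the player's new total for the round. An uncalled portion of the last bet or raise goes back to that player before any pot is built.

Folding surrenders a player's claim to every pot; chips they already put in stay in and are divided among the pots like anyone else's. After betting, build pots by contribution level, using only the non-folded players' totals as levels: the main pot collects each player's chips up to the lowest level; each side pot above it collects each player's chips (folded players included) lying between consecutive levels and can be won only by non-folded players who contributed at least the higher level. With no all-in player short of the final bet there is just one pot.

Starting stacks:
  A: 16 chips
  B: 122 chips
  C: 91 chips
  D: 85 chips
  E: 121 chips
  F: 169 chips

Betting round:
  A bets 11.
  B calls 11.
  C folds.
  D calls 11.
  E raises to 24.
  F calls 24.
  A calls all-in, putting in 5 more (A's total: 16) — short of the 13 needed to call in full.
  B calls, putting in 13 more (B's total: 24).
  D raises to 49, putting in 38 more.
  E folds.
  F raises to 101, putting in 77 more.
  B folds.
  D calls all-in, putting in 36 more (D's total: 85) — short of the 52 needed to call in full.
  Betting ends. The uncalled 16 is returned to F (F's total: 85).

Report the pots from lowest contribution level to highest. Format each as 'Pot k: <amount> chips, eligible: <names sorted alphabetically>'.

Pot 1: 80 chips, eligible: A, D, F
Pot 2: 154 chips, eligible: D, F

Derivation:
Contributions (after 16 returned to F): A=16, B=24, D=85, E=24, F=85
Folded: B, C, E
Pot levels (distinct totals of non-folded players): 16, 85
Layer 1-16: 16 each from A, B, D, E, F = 16*5 = 80 chips; eligible A, D, F
Layer 17-85: B 8 + D 69 + E 8 + F 69 = 154 chips; eligible D, F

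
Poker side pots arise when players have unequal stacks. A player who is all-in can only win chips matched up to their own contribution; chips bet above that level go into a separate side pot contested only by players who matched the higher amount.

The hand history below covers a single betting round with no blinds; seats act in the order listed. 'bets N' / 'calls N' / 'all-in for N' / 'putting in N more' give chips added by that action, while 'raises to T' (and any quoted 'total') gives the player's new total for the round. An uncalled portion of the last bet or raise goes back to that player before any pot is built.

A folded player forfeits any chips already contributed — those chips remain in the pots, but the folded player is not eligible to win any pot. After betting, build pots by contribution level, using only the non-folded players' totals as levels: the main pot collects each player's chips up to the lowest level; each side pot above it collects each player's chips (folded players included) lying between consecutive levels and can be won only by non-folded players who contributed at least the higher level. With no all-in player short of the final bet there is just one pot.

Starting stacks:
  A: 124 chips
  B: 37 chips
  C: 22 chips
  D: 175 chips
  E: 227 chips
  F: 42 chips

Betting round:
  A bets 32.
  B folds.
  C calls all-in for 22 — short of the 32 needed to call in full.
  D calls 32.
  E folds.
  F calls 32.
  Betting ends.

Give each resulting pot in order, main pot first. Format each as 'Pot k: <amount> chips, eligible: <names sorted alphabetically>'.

Contributions: A=32, C=22, D=32, F=32
Folded: B, E
Pot levels (distinct totals of non-folded players): 22, 32
Layer 1-22: 22 each from A, C, D, F = 22*4 = 88 chips; eligible A, C, D, F
Layer 23-32: 10 each from A, D, F = 10*3 = 30 chips; eligible A, D, F

Pot 1: 88 chips, eligible: A, C, D, F
Pot 2: 30 chips, eligible: A, D, F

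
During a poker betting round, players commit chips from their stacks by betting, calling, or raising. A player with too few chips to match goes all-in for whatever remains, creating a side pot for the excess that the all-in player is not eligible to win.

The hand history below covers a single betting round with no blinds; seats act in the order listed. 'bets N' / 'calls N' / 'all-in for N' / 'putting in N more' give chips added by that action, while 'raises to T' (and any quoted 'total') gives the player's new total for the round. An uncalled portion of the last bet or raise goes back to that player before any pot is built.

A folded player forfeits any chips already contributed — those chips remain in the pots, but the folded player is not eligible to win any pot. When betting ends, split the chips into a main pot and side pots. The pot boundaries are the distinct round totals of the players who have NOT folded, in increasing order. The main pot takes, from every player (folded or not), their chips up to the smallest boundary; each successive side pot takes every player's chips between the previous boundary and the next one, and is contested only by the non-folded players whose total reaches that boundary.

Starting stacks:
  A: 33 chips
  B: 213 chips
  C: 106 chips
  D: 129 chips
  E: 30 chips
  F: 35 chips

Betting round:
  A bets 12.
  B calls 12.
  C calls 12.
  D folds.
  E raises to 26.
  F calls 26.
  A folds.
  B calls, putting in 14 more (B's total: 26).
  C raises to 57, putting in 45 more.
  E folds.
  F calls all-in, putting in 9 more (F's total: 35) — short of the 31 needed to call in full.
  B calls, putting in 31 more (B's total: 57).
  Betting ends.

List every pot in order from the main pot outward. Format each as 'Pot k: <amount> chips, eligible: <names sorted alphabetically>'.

Contributions: A=12, B=57, C=57, E=26, F=35
Folded: A, D, E
Pot levels (distinct totals of non-folded players): 35, 57
Layer 1-35: A 12 + B 35 + C 35 + E 26 + F 35 = 143 chips; eligible B, C, F
Layer 36-57: 22 each from B, C = 22*2 = 44 chips; eligible B, C

Pot 1: 143 chips, eligible: B, C, F
Pot 2: 44 chips, eligible: B, C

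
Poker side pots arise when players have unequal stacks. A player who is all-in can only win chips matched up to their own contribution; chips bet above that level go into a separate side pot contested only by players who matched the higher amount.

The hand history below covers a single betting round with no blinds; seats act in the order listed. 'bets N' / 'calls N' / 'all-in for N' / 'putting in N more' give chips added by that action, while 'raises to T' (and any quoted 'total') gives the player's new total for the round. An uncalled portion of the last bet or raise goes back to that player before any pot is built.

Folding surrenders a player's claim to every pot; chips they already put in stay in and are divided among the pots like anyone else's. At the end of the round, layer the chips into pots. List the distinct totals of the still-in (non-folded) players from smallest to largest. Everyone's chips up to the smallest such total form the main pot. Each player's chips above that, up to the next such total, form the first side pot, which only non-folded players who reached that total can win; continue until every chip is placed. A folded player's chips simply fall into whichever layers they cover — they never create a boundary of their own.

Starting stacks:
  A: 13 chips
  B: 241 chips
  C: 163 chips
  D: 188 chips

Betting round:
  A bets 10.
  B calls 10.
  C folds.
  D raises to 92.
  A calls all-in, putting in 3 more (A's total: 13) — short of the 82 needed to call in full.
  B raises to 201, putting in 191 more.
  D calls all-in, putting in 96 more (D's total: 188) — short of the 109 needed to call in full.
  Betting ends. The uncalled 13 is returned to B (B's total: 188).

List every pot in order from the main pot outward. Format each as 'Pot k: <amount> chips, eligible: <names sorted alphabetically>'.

Contributions (after 13 returned to B): A=13, B=188, D=188
Folded: C
Pot levels (distinct totals of non-folded players): 13, 188
Layer 1-13: 13 each from A, B, D = 13*3 = 39 chips; eligible A, B, D
Layer 14-188: 175 each from B, D = 175*2 = 350 chips; eligible B, D

Pot 1: 39 chips, eligible: A, B, D
Pot 2: 350 chips, eligible: B, D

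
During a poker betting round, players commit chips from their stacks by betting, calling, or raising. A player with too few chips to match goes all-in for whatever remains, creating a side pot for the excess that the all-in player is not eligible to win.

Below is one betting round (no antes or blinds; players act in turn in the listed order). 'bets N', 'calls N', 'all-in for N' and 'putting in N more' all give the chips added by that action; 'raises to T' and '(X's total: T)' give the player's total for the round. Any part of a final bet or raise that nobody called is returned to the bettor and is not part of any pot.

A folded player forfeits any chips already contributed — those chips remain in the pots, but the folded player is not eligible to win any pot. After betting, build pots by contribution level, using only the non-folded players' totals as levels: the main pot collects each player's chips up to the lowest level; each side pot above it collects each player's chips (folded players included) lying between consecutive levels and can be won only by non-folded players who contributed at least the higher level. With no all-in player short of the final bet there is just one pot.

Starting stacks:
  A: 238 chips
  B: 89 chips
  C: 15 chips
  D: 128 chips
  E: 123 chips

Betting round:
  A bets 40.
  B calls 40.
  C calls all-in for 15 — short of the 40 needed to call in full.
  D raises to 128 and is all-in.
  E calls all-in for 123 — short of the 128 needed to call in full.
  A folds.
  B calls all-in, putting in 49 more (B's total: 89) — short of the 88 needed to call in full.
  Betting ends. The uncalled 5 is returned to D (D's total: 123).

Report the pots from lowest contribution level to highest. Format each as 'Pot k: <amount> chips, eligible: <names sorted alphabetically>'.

Pot 1: 75 chips, eligible: B, C, D, E
Pot 2: 247 chips, eligible: B, D, E
Pot 3: 68 chips, eligible: D, E

Derivation:
Contributions (after 5 returned to D): A=40, B=89, C=15, D=123, E=123
Folded: A
Pot levels (distinct totals of non-folded players): 15, 89, 123
Layer 1-15: 15 each from A, B, C, D, E = 15*5 = 75 chips; eligible B, C, D, E
Layer 16-89: A 25 + B 74 + D 74 + E 74 = 247 chips; eligible B, D, E
Layer 90-123: 34 each from D, E = 34*2 = 68 chips; eligible D, E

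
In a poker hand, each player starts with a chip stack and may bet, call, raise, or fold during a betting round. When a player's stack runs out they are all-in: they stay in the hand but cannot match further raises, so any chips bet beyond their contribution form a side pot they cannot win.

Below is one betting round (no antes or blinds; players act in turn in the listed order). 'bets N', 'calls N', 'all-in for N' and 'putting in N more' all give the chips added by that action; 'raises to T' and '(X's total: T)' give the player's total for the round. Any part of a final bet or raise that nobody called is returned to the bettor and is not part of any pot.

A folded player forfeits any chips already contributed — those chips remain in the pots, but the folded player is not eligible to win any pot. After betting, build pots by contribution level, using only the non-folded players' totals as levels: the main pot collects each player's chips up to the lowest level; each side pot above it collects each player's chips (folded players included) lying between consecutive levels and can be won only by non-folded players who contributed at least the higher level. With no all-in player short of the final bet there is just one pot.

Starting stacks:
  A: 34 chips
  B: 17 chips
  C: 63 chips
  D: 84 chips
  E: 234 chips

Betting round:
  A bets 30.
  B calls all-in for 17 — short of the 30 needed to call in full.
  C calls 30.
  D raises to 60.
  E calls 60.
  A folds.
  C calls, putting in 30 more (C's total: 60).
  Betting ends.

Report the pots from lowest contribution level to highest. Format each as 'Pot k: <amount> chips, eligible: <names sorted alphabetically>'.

Contributions: A=30, B=17, C=60, D=60, E=60
Folded: A
Pot levels (distinct totals of non-folded players): 17, 60
Layer 1-17: 17 each from A, B, C, D, E = 17*5 = 85 chips; eligible B, C, D, E
Layer 18-60: A 13 + C 43 + D 43 + E 43 = 142 chips; eligible C, D, E

Pot 1: 85 chips, eligible: B, C, D, E
Pot 2: 142 chips, eligible: C, D, E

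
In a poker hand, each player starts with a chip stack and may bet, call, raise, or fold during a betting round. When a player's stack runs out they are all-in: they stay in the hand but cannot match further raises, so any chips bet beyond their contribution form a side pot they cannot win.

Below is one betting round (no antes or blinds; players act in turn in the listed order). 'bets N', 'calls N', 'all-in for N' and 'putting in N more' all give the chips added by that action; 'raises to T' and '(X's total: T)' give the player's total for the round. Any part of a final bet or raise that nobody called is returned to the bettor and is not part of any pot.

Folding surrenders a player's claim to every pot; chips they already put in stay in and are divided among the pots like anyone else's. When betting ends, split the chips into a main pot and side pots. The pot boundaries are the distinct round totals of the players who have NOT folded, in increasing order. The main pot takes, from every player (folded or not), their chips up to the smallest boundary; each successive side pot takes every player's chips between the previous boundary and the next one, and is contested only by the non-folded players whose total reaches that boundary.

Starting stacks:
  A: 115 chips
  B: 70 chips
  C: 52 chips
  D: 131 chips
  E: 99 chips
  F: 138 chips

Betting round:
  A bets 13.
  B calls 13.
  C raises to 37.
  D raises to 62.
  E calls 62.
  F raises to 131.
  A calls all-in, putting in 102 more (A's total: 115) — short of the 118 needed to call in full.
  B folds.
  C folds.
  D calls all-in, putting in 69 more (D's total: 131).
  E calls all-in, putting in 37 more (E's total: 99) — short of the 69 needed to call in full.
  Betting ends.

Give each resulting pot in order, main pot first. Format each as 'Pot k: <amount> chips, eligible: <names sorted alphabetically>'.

Contributions: A=115, B=13, C=37, D=131, E=99, F=131
Folded: B, C
Pot levels (distinct totals of non-folded players): 99, 115, 131
Layer 1-99: A 99 + B 13 + C 37 + D 99 + E 99 + F 99 = 446 chips; eligible A, D, E, F
Layer 100-115: 16 each from A, D, F = 16*3 = 48 chips; eligible A, D, F
Layer 116-131: 16 each from D, F = 16*2 = 32 chips; eligible D, F

Pot 1: 446 chips, eligible: A, D, E, F
Pot 2: 48 chips, eligible: A, D, F
Pot 3: 32 chips, eligible: D, F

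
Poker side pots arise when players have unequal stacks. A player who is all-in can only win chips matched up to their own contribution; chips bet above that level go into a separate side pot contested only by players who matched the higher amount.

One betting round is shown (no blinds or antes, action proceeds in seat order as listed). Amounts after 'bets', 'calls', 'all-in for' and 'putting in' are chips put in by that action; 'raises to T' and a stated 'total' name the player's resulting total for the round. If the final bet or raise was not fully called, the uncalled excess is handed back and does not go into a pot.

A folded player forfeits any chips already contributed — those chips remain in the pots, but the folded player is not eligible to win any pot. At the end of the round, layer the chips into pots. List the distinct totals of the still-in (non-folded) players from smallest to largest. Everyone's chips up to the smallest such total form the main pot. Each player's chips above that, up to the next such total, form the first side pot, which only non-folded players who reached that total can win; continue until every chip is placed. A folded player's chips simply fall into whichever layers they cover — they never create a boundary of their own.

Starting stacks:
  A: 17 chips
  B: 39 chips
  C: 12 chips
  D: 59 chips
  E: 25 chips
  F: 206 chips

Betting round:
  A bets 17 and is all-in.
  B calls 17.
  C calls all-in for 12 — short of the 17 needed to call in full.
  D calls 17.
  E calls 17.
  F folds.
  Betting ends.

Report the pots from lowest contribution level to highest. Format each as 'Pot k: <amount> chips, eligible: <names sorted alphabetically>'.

Contributions: A=17, B=17, C=12, D=17, E=17
Folded: F
Pot levels (distinct totals of non-folded players): 12, 17
Layer 1-12: 12 each from A, B, C, D, E = 12*5 = 60 chips; eligible A, B, C, D, E
Layer 13-17: 5 each from A, B, D, E = 5*4 = 20 chips; eligible A, B, D, E

Pot 1: 60 chips, eligible: A, B, C, D, E
Pot 2: 20 chips, eligible: A, B, D, E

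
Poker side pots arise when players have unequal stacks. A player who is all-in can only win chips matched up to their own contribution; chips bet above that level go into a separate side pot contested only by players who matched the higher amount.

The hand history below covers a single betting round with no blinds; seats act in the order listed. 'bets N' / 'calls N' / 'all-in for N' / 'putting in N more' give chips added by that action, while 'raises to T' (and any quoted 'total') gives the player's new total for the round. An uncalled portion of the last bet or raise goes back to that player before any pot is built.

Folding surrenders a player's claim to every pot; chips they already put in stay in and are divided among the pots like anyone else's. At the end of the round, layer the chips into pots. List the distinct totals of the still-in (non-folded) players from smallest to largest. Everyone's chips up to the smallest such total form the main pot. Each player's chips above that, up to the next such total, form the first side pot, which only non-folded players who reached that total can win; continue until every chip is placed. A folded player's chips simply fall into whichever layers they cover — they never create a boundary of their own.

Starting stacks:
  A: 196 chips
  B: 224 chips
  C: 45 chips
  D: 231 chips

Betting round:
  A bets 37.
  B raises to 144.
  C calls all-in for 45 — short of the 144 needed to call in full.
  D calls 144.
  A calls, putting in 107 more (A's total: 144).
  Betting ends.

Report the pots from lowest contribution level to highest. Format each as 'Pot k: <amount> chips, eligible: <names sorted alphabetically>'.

Pot 1: 180 chips, eligible: A, B, C, D
Pot 2: 297 chips, eligible: A, B, D

Derivation:
Contributions: A=144, B=144, C=45, D=144
Pot levels (distinct totals of non-folded players): 45, 144
Layer 1-45: 45 each from A, B, C, D = 45*4 = 180 chips; eligible A, B, C, D
Layer 46-144: 99 each from A, B, D = 99*3 = 297 chips; eligible A, B, D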